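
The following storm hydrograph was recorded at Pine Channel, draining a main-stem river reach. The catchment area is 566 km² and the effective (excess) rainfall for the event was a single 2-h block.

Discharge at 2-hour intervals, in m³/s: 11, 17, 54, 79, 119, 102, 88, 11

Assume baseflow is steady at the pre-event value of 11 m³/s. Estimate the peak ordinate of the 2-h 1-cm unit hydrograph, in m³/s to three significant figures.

U_p ≈ 216 m³/s

Direct runoff: 0.0, 6.0, 43.0, 68.0, 108.0, 91.0, 77.0, 0.0 m³/s; ΣQ_DR = 393.0 m³/s, peak = 108.0 m³/s.
Runoff depth d = ΣQ_DR·Δt / A = 393.0 × 7200 / (566 km²) = 4.999 mm.
The 1-cm UH is the DRH scaled by (10 mm)/d, so U_p = 108.0 × 10/4.999 = 216 m³/s.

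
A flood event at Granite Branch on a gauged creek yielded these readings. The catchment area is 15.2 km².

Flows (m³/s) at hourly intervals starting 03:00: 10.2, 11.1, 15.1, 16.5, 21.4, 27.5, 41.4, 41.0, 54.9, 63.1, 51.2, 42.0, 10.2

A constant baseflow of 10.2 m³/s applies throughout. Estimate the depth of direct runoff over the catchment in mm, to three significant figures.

d ≈ 64.7 mm

Direct runoff: 0.0, 0.9, 4.9, 6.3, 11.2, 17.3, 31.2, 30.8, 44.7, 52.9, 41.0, 31.8, 0.0 m³/s; ΣQ_DR = 273.0 m³/s.
V = ΣQ_DR · Δt = 273.0 × 3600 s = 9.828 × 10^5 m³.
Over A = 15.2 km², depth = V / A = 64.7 mm.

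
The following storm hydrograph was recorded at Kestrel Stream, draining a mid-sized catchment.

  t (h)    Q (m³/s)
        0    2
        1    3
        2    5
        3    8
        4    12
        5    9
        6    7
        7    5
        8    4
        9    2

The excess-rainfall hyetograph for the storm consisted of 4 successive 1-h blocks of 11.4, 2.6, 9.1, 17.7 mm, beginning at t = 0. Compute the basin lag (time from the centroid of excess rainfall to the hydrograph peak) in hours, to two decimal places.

Centroid of excess rainfall: t_c = Σ P_i·t̄_i / ΣP_i = 2.3113 h (block centres at 0.5, 1.5, 2.5, 3.5 h).
Hydrograph peak occurs at t = 4 h, so basin lag t_L = 4 − 2.3113 = 1.69 h.

t_L ≈ 1.69 h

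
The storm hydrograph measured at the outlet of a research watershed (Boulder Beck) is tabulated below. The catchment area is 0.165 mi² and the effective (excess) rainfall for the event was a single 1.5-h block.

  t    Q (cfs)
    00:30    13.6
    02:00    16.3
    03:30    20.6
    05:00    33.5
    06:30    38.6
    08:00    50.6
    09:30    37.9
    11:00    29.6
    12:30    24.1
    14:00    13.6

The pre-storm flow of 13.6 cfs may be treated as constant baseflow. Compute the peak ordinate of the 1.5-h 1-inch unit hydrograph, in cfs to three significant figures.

U_p ≈ 18.4 cfs

Direct runoff: 0.0, 2.7, 7.0, 19.9, 25.0, 37.0, 24.3, 16.0, 10.5, 0.0 cfs; ΣQ_DR = 142.4 cfs, peak = 37.0 cfs.
Runoff depth d = ΣQ_DR·Δt / A = 142.4 × 5400 / (0.165 mi²) = 2.006 in.
The 1-inch UH is the DRH scaled by (1 in)/d, so U_p = 37.0 × 1/2.006 = 18.4 cfs.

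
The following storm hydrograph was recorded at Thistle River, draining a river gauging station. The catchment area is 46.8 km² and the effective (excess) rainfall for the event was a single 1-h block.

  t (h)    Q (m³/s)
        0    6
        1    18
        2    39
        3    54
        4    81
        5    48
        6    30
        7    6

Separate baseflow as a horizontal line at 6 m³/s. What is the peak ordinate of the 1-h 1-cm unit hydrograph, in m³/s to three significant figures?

U_p ≈ 41.7 m³/s

Direct runoff: 0.0, 12.0, 33.0, 48.0, 75.0, 42.0, 24.0, 0.0 m³/s; ΣQ_DR = 234.0 m³/s, peak = 75.0 m³/s.
Runoff depth d = ΣQ_DR·Δt / A = 234.0 × 3600 / (46.8 km²) = 18.00 mm.
The 1-cm UH is the DRH scaled by (10 mm)/d, so U_p = 75.0 × 10/18.00 = 41.7 m³/s.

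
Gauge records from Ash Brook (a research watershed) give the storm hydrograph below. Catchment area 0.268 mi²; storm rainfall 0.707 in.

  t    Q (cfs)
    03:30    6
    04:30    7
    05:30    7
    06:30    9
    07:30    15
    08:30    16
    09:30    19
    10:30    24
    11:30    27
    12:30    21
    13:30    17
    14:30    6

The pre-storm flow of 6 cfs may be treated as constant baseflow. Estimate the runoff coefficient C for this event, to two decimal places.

C ≈ 0.83

ΣQ_DR = 102.0 cfs; V = ΣQ_DR·Δt = 3.672 × 10^5 ft³.
Runoff depth d = V / A = 0.5898 in.
C = d / P = 0.5898 / 0.707 = 0.83.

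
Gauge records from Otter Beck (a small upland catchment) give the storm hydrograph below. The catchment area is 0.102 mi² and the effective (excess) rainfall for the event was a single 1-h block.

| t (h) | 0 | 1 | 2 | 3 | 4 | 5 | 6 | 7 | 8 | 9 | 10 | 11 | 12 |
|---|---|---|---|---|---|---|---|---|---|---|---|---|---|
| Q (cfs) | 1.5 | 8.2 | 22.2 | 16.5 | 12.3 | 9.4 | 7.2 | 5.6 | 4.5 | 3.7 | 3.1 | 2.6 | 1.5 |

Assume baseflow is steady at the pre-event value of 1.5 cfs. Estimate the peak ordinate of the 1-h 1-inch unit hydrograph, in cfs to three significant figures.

Direct runoff: 0.0, 6.7, 20.7, 15.0, 10.8, 7.9, 5.7, 4.1, 3.0, 2.2, 1.6, 1.1, 0.0 cfs; ΣQ_DR = 78.80 cfs, peak = 20.7 cfs.
Runoff depth d = ΣQ_DR·Δt / A = 78.80 × 3600 / (0.102 mi²) = 1.197 in.
The 1-inch UH is the DRH scaled by (1 in)/d, so U_p = 20.7 × 1/1.197 = 17.3 cfs.

U_p ≈ 17.3 cfs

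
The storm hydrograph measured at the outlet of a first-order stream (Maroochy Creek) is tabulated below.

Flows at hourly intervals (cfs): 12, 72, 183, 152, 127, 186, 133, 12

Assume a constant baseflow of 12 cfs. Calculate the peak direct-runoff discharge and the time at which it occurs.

Subtracting baseflow gives direct-runoff ordinates: 0.0, 60.0, 171.0, 140.0, 115.0, 174.0, 121.0, 0.0 cfs.
The maximum is 174.0 cfs, occurring at the reading for t = 5 h.

Q_p = 174.0 cfs at t = 5 h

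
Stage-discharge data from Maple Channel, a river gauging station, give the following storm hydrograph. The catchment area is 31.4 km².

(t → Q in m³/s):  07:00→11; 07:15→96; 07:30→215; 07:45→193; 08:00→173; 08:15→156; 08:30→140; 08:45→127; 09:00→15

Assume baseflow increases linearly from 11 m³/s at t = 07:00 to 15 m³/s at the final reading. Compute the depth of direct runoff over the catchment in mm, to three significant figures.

Direct runoff: 0.00, 84.50, 203.00, 180.50, 160.00, 142.50, 126.00, 112.50, 0.00 m³/s; ΣQ_DR = 1009 m³/s.
V = ΣQ_DR · Δt = 1009 × 900 s = 9.081 × 10^5 m³.
Over A = 31.4 km², depth = V / A = 28.9 mm.

d ≈ 28.9 mm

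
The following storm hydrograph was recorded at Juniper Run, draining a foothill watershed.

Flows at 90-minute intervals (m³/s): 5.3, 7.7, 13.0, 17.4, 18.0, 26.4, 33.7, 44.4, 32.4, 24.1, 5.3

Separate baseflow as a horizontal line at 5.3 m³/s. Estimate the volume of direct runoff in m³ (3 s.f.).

V ≈ 9.15 × 10^5 m³

Direct-runoff ordinates (Q − Q_b): 0.0, 2.4, 7.7, 12.1, 12.7, 21.1, 28.4, 39.1, 27.1, 18.8, 0.0 m³/s.
ΣQ_DR = 169.4 m³/s.
With Δt = 1.5 h = 5400 s, V = ΣQ_DR · Δt = 169.4 × 5400 = 9.15 × 10^5 m³.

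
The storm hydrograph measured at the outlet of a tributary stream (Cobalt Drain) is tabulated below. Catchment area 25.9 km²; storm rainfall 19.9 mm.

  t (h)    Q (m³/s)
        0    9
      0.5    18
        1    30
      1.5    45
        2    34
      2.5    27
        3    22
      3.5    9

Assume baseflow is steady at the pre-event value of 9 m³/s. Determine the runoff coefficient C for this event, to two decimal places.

ΣQ_DR = 122.0 m³/s; V = ΣQ_DR·Δt = 2.196 × 10^5 m³.
Runoff depth d = V / A = 8.479 mm.
C = d / P = 8.479 / 19.9 = 0.43.

C ≈ 0.43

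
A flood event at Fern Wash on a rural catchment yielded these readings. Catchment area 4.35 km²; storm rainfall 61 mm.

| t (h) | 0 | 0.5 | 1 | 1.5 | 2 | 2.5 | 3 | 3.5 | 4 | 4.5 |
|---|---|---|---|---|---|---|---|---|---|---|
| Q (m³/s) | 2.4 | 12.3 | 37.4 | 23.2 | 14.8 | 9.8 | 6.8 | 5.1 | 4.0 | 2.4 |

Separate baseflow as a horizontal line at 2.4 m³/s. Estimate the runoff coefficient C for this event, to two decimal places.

C ≈ 0.64

ΣQ_DR = 94.20 m³/s; V = ΣQ_DR·Δt = 1.696 × 10^5 m³.
Runoff depth d = V / A = 38.98 mm.
C = d / P = 38.98 / 61 = 0.64.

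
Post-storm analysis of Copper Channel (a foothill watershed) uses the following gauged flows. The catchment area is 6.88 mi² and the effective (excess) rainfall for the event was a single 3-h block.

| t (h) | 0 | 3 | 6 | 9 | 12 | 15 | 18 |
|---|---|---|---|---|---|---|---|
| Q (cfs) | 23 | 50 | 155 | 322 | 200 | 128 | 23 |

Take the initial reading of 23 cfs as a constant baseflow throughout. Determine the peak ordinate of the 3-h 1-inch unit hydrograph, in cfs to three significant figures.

Direct runoff: 0.0, 27.0, 132.0, 299.0, 177.0, 105.0, 0.0 cfs; ΣQ_DR = 740.0 cfs, peak = 299.0 cfs.
Runoff depth d = ΣQ_DR·Δt / A = 740.0 × 10800 / (6.88 mi²) = 0.5000 in.
The 1-inch UH is the DRH scaled by (1 in)/d, so U_p = 299.0 × 1/0.5000 = 598 cfs.

U_p ≈ 598 cfs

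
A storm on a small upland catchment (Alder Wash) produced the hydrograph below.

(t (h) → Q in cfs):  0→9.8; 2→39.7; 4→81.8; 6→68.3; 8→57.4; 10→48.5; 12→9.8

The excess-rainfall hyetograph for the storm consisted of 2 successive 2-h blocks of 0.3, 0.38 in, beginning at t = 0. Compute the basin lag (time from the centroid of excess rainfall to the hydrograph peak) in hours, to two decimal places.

t_L ≈ 1.88 h

Centroid of excess rainfall: t_c = Σ P_i·t̄_i / ΣP_i = 2.1176 h (block centres at 1, 3 h).
Hydrograph peak occurs at t = 4 h, so basin lag t_L = 4 − 2.1176 = 1.88 h.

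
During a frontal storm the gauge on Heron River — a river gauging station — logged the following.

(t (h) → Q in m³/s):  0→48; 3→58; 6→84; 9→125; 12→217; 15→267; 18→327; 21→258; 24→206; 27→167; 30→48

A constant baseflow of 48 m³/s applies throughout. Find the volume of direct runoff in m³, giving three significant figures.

Direct-runoff ordinates (Q − Q_b): 0.0, 10.0, 36.0, 77.0, 169.0, 219.0, 279.0, 210.0, 158.0, 119.0, 0.0 m³/s.
ΣQ_DR = 1277 m³/s.
With Δt = 3 h = 10800 s, V = ΣQ_DR · Δt = 1277 × 10800 = 1.38 × 10^7 m³.

V ≈ 1.38 × 10^7 m³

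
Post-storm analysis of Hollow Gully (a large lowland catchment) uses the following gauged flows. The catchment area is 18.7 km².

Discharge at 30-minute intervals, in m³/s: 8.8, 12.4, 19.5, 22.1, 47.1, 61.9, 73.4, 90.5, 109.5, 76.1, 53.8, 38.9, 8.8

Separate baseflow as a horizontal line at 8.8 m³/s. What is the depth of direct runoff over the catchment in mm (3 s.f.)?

d ≈ 48.9 mm

Direct runoff: 0.0, 3.6, 10.7, 13.3, 38.3, 53.1, 64.6, 81.7, 100.7, 67.3, 45.0, 30.1, 0.0 m³/s; ΣQ_DR = 508.4 m³/s.
V = ΣQ_DR · Δt = 508.4 × 1800 s = 9.151 × 10^5 m³.
Over A = 18.7 km², depth = V / A = 48.9 mm.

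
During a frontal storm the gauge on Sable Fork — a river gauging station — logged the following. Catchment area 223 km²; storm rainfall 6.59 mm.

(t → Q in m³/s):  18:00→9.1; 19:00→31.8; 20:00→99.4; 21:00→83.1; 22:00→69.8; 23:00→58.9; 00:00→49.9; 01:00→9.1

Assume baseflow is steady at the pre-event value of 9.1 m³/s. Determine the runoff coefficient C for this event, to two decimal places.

ΣQ_DR = 338.3 m³/s; V = ΣQ_DR·Δt = 1.218 × 10^6 m³.
Runoff depth d = V / A = 5.461 mm.
C = d / P = 5.461 / 6.59 = 0.83.

C ≈ 0.83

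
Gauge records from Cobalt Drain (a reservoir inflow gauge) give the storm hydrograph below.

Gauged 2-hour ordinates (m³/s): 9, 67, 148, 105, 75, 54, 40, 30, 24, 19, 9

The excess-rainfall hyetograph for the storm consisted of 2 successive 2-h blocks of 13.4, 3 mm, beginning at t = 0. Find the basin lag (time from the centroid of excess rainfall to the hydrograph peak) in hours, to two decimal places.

t_L ≈ 2.63 h

Centroid of excess rainfall: t_c = Σ P_i·t̄_i / ΣP_i = 1.3659 h (block centres at 1, 3 h).
Hydrograph peak occurs at t = 4 h, so basin lag t_L = 4 − 1.3659 = 2.63 h.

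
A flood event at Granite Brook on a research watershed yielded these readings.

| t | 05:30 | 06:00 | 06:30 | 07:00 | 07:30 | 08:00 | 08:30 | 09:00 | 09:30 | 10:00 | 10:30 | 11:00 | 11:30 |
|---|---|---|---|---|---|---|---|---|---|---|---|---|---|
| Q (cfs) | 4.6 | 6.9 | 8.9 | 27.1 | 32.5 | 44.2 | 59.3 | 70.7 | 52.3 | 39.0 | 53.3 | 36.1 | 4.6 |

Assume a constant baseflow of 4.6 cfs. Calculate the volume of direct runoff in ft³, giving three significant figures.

Direct-runoff ordinates (Q − Q_b): 0.0, 2.3, 4.3, 22.5, 27.9, 39.6, 54.7, 66.1, 47.7, 34.4, 48.7, 31.5, 0.0 cfs.
ΣQ_DR = 379.7 cfs.
With Δt = 0.5 h = 1800 s, V = ΣQ_DR · Δt = 379.7 × 1800 = 6.83 × 10^5 ft³.

V ≈ 6.83 × 10^5 ft³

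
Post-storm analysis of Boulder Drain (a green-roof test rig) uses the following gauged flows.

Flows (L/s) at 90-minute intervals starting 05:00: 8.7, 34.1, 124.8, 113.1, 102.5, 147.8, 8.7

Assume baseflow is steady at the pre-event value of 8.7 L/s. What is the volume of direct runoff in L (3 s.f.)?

Direct-runoff ordinates (Q − Q_b): 0.0, 25.4, 116.1, 104.4, 93.8, 139.1, 0.0 L/s.
ΣQ_DR = 478.8 L/s.
With Δt = 1.5 h = 5400 s, V = ΣQ_DR · Δt = 478.8 × 5400 = 2.59 × 10^6 L.

V ≈ 2.59 × 10^6 L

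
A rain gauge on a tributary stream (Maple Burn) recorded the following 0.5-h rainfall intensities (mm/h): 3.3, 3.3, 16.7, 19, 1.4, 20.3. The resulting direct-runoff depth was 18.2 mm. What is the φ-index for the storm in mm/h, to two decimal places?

Only the 3 blocks with intensity above φ contribute runoff: 16.7, 19, 20.3 mm/h.
Σ(I−φ)·Δt = d  ⇒  (16.7+19+20.3 − 3φ)·0.5 = 18.2
φ = (56.00 − 18.2/0.5) / 3 = 6.53 mm/h.

φ ≈ 6.53 mm/h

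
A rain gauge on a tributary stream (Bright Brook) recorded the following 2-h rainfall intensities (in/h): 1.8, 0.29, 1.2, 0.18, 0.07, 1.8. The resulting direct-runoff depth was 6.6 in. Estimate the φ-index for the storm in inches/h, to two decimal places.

Only the 3 blocks with intensity above φ contribute runoff: 1.8, 1.2, 1.8 in/h.
Σ(I−φ)·Δt = d  ⇒  (1.8+1.2+1.8 − 3φ)·2 = 6.6
φ = (4.800 − 6.6/2) / 3 = 0.50 in/h.

φ ≈ 0.50 in/h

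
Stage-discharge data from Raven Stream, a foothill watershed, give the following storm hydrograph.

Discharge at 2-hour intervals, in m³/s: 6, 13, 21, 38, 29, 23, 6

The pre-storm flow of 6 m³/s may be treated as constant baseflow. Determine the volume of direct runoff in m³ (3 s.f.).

Direct-runoff ordinates (Q − Q_b): 0.0, 7.0, 15.0, 32.0, 23.0, 17.0, 0.0 m³/s.
ΣQ_DR = 94.00 m³/s.
With Δt = 2 h = 7200 s, V = ΣQ_DR · Δt = 94.00 × 7200 = 6.77 × 10^5 m³.

V ≈ 6.77 × 10^5 m³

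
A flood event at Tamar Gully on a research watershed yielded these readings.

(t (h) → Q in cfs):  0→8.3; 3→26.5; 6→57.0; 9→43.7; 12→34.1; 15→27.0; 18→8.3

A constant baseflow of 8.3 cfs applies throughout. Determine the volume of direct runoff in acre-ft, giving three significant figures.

Direct-runoff ordinates (Q − Q_b): 0.0, 18.2, 48.7, 35.4, 25.8, 18.7, 0.0 cfs.
ΣQ_DR = 146.8 cfs.
With Δt = 3 h = 10800 s, V = ΣQ_DR · Δt = 146.8 × 10800 = 1.59 × 10^6 ft³ = 36.4 acre-ft.

V ≈ 36.4 acre-ft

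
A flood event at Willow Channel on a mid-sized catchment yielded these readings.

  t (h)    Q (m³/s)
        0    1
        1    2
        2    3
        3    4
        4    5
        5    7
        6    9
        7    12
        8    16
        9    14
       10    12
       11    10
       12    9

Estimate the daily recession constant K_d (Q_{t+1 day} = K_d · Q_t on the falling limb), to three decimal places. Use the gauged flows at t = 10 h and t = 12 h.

Between t = 10 h and t = 12 h the flow falls from 12 to 9 m³/s over 2×1 h = 2 h.
Per-interval ratio K = (9/12)^(1/2) = 0.8660; K_d = K^(24/1) = 0.032.

K_d ≈ 0.032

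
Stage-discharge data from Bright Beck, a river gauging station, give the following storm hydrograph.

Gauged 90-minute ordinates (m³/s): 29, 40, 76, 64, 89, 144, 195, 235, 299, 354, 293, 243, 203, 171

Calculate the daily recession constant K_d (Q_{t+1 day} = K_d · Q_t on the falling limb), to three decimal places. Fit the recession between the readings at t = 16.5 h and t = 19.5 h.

K_d ≈ 0.060

Between t = 16.5 h and t = 19.5 h the flow falls from 243 to 171 m³/s over 2×1.5 h = 3 h.
Per-interval ratio K = (171/243)^(1/2) = 0.8389; K_d = K^(24/1.5) = 0.060.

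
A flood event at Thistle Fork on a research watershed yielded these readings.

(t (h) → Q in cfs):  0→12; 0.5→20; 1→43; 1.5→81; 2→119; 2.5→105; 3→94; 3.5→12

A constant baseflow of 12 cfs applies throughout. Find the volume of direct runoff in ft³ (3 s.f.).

Direct-runoff ordinates (Q − Q_b): 0.0, 8.0, 31.0, 69.0, 107.0, 93.0, 82.0, 0.0 cfs.
ΣQ_DR = 390.0 cfs.
With Δt = 0.5 h = 1800 s, V = ΣQ_DR · Δt = 390.0 × 1800 = 7.02 × 10^5 ft³.

V ≈ 7.02 × 10^5 ft³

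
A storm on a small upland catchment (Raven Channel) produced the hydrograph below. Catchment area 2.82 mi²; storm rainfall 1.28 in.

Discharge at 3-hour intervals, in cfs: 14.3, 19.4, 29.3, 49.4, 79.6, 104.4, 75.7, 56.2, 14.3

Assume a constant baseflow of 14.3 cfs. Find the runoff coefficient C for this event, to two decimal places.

ΣQ_DR = 313.9 cfs; V = ΣQ_DR·Δt = 3.390 × 10^6 ft³.
Runoff depth d = V / A = 0.5175 in.
C = d / P = 0.5175 / 1.28 = 0.40.

C ≈ 0.40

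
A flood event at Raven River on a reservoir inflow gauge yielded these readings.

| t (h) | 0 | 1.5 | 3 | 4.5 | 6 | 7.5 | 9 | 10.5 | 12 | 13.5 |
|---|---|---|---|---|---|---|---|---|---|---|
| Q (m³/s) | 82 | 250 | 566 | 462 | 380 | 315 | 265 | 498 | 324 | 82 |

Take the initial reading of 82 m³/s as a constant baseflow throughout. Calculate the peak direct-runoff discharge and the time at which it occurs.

Q_p = 484.0 m³/s at t = 3 h

Subtracting baseflow gives direct-runoff ordinates: 0.0, 168.0, 484.0, 380.0, 298.0, 233.0, 183.0, 416.0, 242.0, 0.0 m³/s.
The maximum is 484.0 m³/s, occurring at the reading for t = 3 h.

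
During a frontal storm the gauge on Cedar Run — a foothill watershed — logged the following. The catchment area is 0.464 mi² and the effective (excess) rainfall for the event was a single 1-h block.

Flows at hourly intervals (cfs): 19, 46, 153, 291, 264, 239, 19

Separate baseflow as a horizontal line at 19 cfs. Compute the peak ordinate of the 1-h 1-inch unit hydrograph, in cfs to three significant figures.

U_p ≈ 90.7 cfs

Direct runoff: 0.0, 27.0, 134.0, 272.0, 245.0, 220.0, 0.0 cfs; ΣQ_DR = 898.0 cfs, peak = 272.0 cfs.
Runoff depth d = ΣQ_DR·Δt / A = 898.0 × 3600 / (0.464 mi²) = 2.999 in.
The 1-inch UH is the DRH scaled by (1 in)/d, so U_p = 272.0 × 1/2.999 = 90.7 cfs.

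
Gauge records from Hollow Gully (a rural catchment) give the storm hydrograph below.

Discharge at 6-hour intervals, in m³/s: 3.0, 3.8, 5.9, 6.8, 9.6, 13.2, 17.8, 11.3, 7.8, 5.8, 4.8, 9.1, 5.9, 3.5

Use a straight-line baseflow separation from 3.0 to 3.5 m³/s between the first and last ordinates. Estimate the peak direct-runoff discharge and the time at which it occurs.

Q_p = 14.57 m³/s at t = 36 h

Subtracting baseflow gives direct-runoff ordinates: 0.00, 0.76, 2.82, 3.68, 6.45, 10.01, 14.57, 8.03, 4.49, 2.45, 1.42, 5.68, 2.44, 0.00 m³/s.
The maximum is 14.57 m³/s, occurring at the reading for t = 36 h.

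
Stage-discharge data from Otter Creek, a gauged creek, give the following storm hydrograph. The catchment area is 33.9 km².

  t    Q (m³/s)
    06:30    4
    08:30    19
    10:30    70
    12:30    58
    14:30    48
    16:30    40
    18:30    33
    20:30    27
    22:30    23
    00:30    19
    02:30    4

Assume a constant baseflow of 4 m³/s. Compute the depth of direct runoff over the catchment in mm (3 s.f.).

d ≈ 63.9 mm

Direct runoff: 0.0, 15.0, 66.0, 54.0, 44.0, 36.0, 29.0, 23.0, 19.0, 15.0, 0.0 m³/s; ΣQ_DR = 301.0 m³/s.
V = ΣQ_DR · Δt = 301.0 × 7200 s = 2.167 × 10^6 m³.
Over A = 33.9 km², depth = V / A = 63.9 mm.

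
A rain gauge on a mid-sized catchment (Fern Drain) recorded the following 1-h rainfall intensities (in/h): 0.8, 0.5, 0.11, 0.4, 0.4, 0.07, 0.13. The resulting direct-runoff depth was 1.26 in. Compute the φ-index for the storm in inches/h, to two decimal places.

φ ≈ 0.21 in/h

Only the 4 blocks with intensity above φ contribute runoff: 0.8, 0.5, 0.4, 0.4 in/h.
Σ(I−φ)·Δt = d  ⇒  (0.8+0.5+0.4+0.4 − 4φ)·1 = 1.26
φ = (2.100 − 1.26/1) / 4 = 0.21 in/h.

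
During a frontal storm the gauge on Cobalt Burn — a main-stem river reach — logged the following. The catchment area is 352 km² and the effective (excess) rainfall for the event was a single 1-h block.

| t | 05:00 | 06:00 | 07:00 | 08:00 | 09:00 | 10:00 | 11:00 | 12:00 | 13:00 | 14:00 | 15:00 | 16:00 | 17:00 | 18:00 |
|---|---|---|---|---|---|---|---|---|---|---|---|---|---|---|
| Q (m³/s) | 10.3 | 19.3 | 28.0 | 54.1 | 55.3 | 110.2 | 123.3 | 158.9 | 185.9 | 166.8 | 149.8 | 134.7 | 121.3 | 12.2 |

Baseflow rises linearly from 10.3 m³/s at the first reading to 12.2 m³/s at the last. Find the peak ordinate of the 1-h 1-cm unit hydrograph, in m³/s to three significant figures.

U_p ≈ 145 m³/s

Direct runoff: 0.00, 8.85, 17.41, 43.36, 44.42, 99.17, 112.12, 147.58, 174.43, 155.18, 138.04, 122.79, 109.25, 0.00 m³/s; ΣQ_DR = 1173 m³/s, peak = 174.43 m³/s.
Runoff depth d = ΣQ_DR·Δt / A = 1173 × 3600 / (352 km²) = 11.99 mm.
The 1-cm UH is the DRH scaled by (10 mm)/d, so U_p = 174.43 × 10/11.99 = 145 m³/s.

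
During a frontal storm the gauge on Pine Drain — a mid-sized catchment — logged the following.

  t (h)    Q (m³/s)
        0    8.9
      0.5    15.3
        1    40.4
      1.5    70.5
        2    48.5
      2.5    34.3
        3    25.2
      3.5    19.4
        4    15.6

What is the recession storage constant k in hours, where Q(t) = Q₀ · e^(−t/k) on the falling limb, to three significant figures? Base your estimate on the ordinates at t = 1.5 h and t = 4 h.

k ≈ 1.66 h

On the falling limb, Q drops from 70.5 to 15.6 m³/s between t = 1.5 h and t = 4 h (Δt = 2.5 h).
k = −Δt / ln(Q₂/Q₁) = −2.5 / ln(15.6/70.5) = 1.66 h.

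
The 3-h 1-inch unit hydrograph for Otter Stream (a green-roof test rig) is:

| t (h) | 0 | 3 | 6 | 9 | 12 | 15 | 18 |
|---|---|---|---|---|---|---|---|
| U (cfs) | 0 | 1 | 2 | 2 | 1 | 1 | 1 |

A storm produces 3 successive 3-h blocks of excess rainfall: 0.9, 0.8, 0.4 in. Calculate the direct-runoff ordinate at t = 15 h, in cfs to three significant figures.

By discrete convolution, Q_j = Σ (P_i / 1 in) · U_{j−i}.
At t = 15 h (j=5): Q = (0.9/1)·1 + (0.8/1)·1 + (0.4/1)·2 = 2.50 cfs.

Q ≈ 2.50 cfs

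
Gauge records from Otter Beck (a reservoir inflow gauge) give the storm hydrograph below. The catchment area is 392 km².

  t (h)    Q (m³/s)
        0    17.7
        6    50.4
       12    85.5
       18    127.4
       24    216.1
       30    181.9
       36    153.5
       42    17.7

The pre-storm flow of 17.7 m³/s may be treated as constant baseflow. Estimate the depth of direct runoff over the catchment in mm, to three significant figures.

d ≈ 39.0 mm

Direct runoff: 0.0, 32.7, 67.8, 109.7, 198.4, 164.2, 135.8, 0.0 m³/s; ΣQ_DR = 708.6 m³/s.
V = ΣQ_DR · Δt = 708.6 × 21600 s = 1.531 × 10^7 m³.
Over A = 392 km², depth = V / A = 39.0 mm.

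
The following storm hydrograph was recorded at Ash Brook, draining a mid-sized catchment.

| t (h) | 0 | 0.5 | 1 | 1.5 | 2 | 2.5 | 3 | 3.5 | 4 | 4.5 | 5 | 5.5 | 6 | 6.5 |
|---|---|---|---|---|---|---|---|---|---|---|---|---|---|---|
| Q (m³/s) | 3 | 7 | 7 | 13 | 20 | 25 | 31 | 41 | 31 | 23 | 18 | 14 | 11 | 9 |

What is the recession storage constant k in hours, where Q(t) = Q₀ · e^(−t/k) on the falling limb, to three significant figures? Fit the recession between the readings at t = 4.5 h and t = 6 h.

k ≈ 2.03 h

On the falling limb, Q drops from 23 to 11 m³/s between t = 4.5 h and t = 6 h (Δt = 1.5 h).
k = −Δt / ln(Q₂/Q₁) = −1.5 / ln(11/23) = 2.03 h.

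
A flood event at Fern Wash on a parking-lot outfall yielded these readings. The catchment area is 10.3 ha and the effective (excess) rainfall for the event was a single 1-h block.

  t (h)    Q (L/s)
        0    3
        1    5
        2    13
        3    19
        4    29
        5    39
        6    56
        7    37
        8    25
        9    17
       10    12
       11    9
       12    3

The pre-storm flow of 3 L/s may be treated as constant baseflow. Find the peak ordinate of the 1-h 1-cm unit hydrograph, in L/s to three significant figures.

Direct runoff: 0.0, 2.0, 10.0, 16.0, 26.0, 36.0, 53.0, 34.0, 22.0, 14.0, 9.0, 6.0, 0.0 L/s; ΣQ_DR = 228.0 L/s, peak = 53.0 L/s.
Runoff depth d = ΣQ_DR·Δt / A = 228.0 × 3600 / (10.3 ha) = 7.969 mm.
The 1-cm UH is the DRH scaled by (10 mm)/d, so U_p = 53.0 × 10/7.969 = 66.5 L/s.

U_p ≈ 66.5 L/s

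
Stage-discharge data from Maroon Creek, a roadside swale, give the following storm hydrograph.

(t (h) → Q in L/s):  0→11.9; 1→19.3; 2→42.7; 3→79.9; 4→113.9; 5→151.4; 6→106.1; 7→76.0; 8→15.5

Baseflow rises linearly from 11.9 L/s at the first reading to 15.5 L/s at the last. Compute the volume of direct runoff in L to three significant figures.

V ≈ 1.78 × 10^6 L

Direct-runoff ordinates (Q − Q_b): 0.00, 6.95, 29.90, 66.65, 100.20, 137.25, 91.50, 60.95, 0.00 L/s.
ΣQ_DR = 493.4 L/s.
With Δt = 1 h = 3600 s, V = ΣQ_DR · Δt = 493.4 × 3600 = 1.78 × 10^6 L.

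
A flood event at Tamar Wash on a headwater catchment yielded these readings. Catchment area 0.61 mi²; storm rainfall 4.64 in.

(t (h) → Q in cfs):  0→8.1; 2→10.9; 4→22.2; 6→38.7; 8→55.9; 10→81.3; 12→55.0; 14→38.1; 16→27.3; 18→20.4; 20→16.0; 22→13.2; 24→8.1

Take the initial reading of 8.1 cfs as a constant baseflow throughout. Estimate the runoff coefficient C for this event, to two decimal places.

C ≈ 0.32

ΣQ_DR = 289.9 cfs; V = ΣQ_DR·Δt = 2.087 × 10^6 ft³.
Runoff depth d = V / A = 1.473 in.
C = d / P = 1.473 / 4.64 = 0.32.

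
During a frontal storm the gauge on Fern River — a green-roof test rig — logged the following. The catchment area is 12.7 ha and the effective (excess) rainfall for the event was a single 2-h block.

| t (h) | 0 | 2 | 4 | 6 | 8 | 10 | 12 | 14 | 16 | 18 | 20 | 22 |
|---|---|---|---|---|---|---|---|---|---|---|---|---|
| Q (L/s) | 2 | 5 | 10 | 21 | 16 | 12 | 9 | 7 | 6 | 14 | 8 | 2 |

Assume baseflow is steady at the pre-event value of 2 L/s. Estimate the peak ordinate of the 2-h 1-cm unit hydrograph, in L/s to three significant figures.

U_p ≈ 38.1 L/s

Direct runoff: 0.0, 3.0, 8.0, 19.0, 14.0, 10.0, 7.0, 5.0, 4.0, 12.0, 6.0, 0.0 L/s; ΣQ_DR = 88.00 L/s, peak = 19.0 L/s.
Runoff depth d = ΣQ_DR·Δt / A = 88.00 × 7200 / (12.7 ha) = 4.989 mm.
The 1-cm UH is the DRH scaled by (10 mm)/d, so U_p = 19.0 × 10/4.989 = 38.1 L/s.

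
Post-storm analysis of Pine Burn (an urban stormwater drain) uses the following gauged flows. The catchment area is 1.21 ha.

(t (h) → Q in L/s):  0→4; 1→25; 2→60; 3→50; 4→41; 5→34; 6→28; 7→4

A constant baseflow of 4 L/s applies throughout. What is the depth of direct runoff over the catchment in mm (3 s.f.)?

Direct runoff: 0.0, 21.0, 56.0, 46.0, 37.0, 30.0, 24.0, 0.0 L/s; ΣQ_DR = 214.0 L/s.
V = ΣQ_DR · Δt = 214.0 × 3600 s = 7.704 × 10^5 L.
Over A = 1.21 ha, depth = V / A = 63.7 mm.

d ≈ 63.7 mm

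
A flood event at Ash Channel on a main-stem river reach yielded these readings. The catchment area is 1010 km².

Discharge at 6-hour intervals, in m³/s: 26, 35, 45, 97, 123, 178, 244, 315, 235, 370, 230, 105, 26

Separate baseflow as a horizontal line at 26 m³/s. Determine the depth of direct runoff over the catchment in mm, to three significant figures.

Direct runoff: 0.0, 9.0, 19.0, 71.0, 97.0, 152.0, 218.0, 289.0, 209.0, 344.0, 204.0, 79.0, 0.0 m³/s; ΣQ_DR = 1691 m³/s.
V = ΣQ_DR · Δt = 1691 × 21600 s = 3.653 × 10^7 m³.
Over A = 1010 km², depth = V / A = 36.2 mm.

d ≈ 36.2 mm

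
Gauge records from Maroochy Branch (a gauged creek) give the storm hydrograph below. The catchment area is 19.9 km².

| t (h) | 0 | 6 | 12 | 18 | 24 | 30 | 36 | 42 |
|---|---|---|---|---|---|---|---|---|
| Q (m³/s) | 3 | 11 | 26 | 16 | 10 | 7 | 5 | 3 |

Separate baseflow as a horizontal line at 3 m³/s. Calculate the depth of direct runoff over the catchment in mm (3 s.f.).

Direct runoff: 0.0, 8.0, 23.0, 13.0, 7.0, 4.0, 2.0, 0.0 m³/s; ΣQ_DR = 57.00 m³/s.
V = ΣQ_DR · Δt = 57.00 × 21600 s = 1.231 × 10^6 m³.
Over A = 19.9 km², depth = V / A = 61.9 mm.

d ≈ 61.9 mm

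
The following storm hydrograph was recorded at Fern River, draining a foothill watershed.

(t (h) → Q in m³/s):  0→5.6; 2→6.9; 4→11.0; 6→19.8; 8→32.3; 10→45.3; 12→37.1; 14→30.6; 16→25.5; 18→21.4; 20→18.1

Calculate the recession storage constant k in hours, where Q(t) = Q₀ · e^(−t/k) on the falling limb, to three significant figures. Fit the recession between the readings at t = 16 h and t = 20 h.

On the falling limb, Q drops from 25.5 to 18.1 m³/s between t = 16 h and t = 20 h (Δt = 4 h).
k = −Δt / ln(Q₂/Q₁) = −4 / ln(18.1/25.5) = 11.7 h.

k ≈ 11.7 h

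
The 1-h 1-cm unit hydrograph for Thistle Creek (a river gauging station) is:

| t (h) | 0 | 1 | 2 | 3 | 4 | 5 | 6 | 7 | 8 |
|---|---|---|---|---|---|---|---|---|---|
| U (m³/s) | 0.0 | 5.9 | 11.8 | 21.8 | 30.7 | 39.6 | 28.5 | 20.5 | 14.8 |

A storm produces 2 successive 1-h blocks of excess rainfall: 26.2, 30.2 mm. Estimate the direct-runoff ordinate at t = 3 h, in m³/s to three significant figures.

Q ≈ 92.8 m³/s

By discrete convolution, Q_j = Σ (P_i / 10 mm) · U_{j−i}.
At t = 3 h (j=3): Q = (26.2/10)·21.8 + (30.2/10)·11.8 = 92.8 m³/s.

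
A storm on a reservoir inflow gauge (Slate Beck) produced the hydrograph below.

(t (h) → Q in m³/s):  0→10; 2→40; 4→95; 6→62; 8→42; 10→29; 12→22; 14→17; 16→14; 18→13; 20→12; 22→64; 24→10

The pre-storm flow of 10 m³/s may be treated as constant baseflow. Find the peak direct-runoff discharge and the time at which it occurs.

Q_p = 85.0 m³/s at t = 4 h

Subtracting baseflow gives direct-runoff ordinates: 0.0, 30.0, 85.0, 52.0, 32.0, 19.0, 12.0, 7.0, 4.0, 3.0, 2.0, 54.0, 0.0 m³/s.
The maximum is 85.0 m³/s, occurring at the reading for t = 4 h.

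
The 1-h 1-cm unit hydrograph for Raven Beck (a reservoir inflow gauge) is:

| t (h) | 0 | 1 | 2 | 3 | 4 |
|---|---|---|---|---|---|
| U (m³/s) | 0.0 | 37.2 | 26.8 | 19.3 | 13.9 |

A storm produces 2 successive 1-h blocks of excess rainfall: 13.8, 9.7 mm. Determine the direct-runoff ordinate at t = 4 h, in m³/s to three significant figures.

Q ≈ 37.9 m³/s

By discrete convolution, Q_j = Σ (P_i / 10 mm) · U_{j−i}.
At t = 4 h (j=4): Q = (13.8/10)·13.9 + (9.7/10)·19.3 = 37.9 m³/s.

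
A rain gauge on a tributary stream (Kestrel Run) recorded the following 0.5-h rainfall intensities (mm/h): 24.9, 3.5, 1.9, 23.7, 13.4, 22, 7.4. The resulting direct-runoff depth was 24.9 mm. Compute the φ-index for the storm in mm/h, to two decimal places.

φ ≈ 8.55 mm/h

Only the 4 blocks with intensity above φ contribute runoff: 24.9, 23.7, 13.4, 22 mm/h.
Σ(I−φ)·Δt = d  ⇒  (24.9+23.7+13.4+22 − 4φ)·0.5 = 24.9
φ = (84.00 − 24.9/0.5) / 4 = 8.55 mm/h.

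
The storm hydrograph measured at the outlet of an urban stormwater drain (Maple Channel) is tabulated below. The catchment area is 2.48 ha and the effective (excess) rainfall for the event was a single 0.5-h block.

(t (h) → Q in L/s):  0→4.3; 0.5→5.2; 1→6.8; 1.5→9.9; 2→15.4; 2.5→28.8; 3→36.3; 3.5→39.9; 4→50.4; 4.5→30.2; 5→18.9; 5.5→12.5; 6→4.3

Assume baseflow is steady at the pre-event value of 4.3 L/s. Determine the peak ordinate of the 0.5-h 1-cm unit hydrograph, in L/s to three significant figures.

Direct runoff: 0.0, 0.9, 2.5, 5.6, 11.1, 24.5, 32.0, 35.6, 46.1, 25.9, 14.6, 8.2, 0.0 L/s; ΣQ_DR = 207.0 L/s, peak = 46.1 L/s.
Runoff depth d = ΣQ_DR·Δt / A = 207.0 × 1800 / (2.48 ha) = 15.02 mm.
The 1-cm UH is the DRH scaled by (10 mm)/d, so U_p = 46.1 × 10/15.02 = 30.7 L/s.

U_p ≈ 30.7 L/s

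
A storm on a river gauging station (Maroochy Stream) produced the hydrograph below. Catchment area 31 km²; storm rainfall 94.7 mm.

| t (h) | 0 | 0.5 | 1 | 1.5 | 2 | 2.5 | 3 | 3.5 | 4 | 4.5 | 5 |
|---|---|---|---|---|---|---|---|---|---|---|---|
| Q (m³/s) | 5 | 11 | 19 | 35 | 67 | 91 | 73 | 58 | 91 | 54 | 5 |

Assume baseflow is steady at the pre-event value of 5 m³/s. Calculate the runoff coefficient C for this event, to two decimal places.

ΣQ_DR = 454.0 m³/s; V = ΣQ_DR·Δt = 8.172 × 10^5 m³.
Runoff depth d = V / A = 26.36 mm.
C = d / P = 26.36 / 94.7 = 0.28.

C ≈ 0.28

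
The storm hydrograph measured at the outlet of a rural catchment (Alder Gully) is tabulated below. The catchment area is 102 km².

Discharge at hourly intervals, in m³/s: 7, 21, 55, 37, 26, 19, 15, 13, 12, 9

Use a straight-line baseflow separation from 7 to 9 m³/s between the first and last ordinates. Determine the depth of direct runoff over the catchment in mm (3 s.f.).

d ≈ 4.73 mm

Direct runoff: 0.00, 13.78, 47.56, 29.33, 18.11, 10.89, 6.67, 4.44, 3.22, 0.00 m³/s; ΣQ_DR = 134.0 m³/s.
V = ΣQ_DR · Δt = 134.0 × 3600 s = 4.824 × 10^5 m³.
Over A = 102 km², depth = V / A = 4.73 mm.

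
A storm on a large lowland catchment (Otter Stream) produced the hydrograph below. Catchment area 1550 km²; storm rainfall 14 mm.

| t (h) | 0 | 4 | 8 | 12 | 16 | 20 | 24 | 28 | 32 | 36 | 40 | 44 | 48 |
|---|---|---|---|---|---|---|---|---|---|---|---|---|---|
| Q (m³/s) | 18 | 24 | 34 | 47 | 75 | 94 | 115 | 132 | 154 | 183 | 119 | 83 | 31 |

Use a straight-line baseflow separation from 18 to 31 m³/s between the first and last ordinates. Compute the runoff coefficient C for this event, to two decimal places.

C ≈ 0.52

ΣQ_DR = 790.5 m³/s; V = ΣQ_DR·Δt = 1.138 × 10^7 m³.
Runoff depth d = V / A = 7.344 mm.
C = d / P = 7.344 / 14 = 0.52.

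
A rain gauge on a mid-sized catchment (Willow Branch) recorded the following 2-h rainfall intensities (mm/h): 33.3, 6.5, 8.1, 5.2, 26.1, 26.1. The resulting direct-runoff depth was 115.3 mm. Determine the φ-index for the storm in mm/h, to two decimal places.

φ ≈ 9.28 mm/h

Only the 3 blocks with intensity above φ contribute runoff: 33.3, 26.1, 26.1 mm/h.
Σ(I−φ)·Δt = d  ⇒  (33.3+26.1+26.1 − 3φ)·2 = 115.3
φ = (85.50 − 115.3/2) / 3 = 9.28 mm/h.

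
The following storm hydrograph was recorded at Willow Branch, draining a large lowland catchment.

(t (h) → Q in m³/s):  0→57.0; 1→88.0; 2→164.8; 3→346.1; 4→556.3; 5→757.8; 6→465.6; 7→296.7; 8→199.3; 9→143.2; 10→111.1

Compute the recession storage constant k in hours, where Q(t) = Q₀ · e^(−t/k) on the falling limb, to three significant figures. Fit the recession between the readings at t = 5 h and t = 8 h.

On the falling limb, Q drops from 757.8 to 199.3 m³/s between t = 5 h and t = 8 h (Δt = 3 h).
k = −Δt / ln(Q₂/Q₁) = −3 / ln(199.3/757.8) = 2.25 h.

k ≈ 2.25 h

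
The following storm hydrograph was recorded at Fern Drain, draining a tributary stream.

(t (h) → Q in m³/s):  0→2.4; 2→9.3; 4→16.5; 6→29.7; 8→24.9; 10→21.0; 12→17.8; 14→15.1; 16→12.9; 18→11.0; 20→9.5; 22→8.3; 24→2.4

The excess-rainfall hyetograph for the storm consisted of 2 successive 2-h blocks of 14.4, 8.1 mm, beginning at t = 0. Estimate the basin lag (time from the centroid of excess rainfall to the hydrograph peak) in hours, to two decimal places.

Centroid of excess rainfall: t_c = Σ P_i·t̄_i / ΣP_i = 1.7200 h (block centres at 1, 3 h).
Hydrograph peak occurs at t = 6 h, so basin lag t_L = 6 − 1.7200 = 4.28 h.

t_L ≈ 4.28 h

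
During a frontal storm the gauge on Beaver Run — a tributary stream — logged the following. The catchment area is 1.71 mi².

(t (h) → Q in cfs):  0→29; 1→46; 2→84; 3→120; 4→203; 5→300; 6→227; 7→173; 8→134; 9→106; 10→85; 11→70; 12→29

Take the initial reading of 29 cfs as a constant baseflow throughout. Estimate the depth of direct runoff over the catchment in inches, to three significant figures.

d ≈ 1.11 in

Direct runoff: 0.0, 17.0, 55.0, 91.0, 174.0, 271.0, 198.0, 144.0, 105.0, 77.0, 56.0, 41.0, 0.0 cfs; ΣQ_DR = 1229 cfs.
V = ΣQ_DR · Δt = 1229 × 3600 s = 4.424 × 10^6 ft³.
Over A = 1.71 mi², depth = V / A = 1.11 in.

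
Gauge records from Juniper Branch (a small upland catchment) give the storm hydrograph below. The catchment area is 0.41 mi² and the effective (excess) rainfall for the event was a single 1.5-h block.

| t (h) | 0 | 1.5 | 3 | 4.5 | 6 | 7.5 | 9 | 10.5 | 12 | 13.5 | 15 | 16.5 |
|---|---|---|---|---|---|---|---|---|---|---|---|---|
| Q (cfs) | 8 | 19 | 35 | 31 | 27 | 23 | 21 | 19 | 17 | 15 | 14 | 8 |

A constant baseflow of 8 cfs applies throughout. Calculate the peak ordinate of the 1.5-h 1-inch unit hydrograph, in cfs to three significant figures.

Direct runoff: 0.0, 11.0, 27.0, 23.0, 19.0, 15.0, 13.0, 11.0, 9.0, 7.0, 6.0, 0.0 cfs; ΣQ_DR = 141.0 cfs, peak = 27.0 cfs.
Runoff depth d = ΣQ_DR·Δt / A = 141.0 × 5400 / (0.41 mi²) = 0.7994 in.
The 1-inch UH is the DRH scaled by (1 in)/d, so U_p = 27.0 × 1/0.7994 = 33.8 cfs.

U_p ≈ 33.8 cfs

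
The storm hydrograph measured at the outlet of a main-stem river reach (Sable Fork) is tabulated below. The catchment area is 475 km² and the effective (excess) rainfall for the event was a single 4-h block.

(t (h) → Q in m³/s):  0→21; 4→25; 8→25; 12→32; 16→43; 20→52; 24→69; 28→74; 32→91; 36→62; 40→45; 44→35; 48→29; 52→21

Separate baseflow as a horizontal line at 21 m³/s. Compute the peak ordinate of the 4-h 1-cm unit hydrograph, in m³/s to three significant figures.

Direct runoff: 0.0, 4.0, 4.0, 11.0, 22.0, 31.0, 48.0, 53.0, 70.0, 41.0, 24.0, 14.0, 8.0, 0.0 m³/s; ΣQ_DR = 330.0 m³/s, peak = 70.0 m³/s.
Runoff depth d = ΣQ_DR·Δt / A = 330.0 × 14400 / (475 km²) = 10.00 mm.
The 1-cm UH is the DRH scaled by (10 mm)/d, so U_p = 70.0 × 10/10.00 = 70.0 m³/s.

U_p ≈ 70.0 m³/s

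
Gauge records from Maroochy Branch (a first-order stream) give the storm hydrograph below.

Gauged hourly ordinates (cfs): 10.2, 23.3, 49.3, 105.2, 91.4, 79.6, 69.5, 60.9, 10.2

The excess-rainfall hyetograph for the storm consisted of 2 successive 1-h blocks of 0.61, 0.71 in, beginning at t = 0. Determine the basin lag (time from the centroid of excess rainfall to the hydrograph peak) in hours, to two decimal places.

t_L ≈ 1.96 h

Centroid of excess rainfall: t_c = Σ P_i·t̄_i / ΣP_i = 1.0379 h (block centres at 0.5, 1.5 h).
Hydrograph peak occurs at t = 3 h, so basin lag t_L = 3 − 1.0379 = 1.96 h.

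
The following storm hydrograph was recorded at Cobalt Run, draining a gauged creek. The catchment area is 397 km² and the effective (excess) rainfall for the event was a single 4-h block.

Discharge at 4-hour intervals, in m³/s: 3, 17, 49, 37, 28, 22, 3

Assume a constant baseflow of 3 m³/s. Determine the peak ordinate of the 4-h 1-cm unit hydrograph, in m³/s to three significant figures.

U_p ≈ 91.9 m³/s

Direct runoff: 0.0, 14.0, 46.0, 34.0, 25.0, 19.0, 0.0 m³/s; ΣQ_DR = 138.0 m³/s, peak = 46.0 m³/s.
Runoff depth d = ΣQ_DR·Δt / A = 138.0 × 14400 / (397 km²) = 5.006 mm.
The 1-cm UH is the DRH scaled by (10 mm)/d, so U_p = 46.0 × 10/5.006 = 91.9 m³/s.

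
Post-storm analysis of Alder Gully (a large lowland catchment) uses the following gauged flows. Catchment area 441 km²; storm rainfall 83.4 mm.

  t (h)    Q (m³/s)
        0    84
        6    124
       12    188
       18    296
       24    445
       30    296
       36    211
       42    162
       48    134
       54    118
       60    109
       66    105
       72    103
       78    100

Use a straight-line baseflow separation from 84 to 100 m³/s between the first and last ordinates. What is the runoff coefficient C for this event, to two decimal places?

C ≈ 0.70

ΣQ_DR = 1187 m³/s; V = ΣQ_DR·Δt = 2.564 × 10^7 m³.
Runoff depth d = V / A = 58.14 mm.
C = d / P = 58.14 / 83.4 = 0.70.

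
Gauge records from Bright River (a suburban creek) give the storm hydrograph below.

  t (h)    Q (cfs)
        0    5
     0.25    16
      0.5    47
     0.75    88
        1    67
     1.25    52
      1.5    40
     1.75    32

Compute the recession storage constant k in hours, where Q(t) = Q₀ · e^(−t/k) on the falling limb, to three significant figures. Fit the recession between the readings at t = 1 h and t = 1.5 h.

k ≈ 0.969 h

On the falling limb, Q drops from 67 to 40 cfs between t = 1 h and t = 1.5 h (Δt = 0.5 h).
k = −Δt / ln(Q₂/Q₁) = −0.5 / ln(40/67) = 0.969 h.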